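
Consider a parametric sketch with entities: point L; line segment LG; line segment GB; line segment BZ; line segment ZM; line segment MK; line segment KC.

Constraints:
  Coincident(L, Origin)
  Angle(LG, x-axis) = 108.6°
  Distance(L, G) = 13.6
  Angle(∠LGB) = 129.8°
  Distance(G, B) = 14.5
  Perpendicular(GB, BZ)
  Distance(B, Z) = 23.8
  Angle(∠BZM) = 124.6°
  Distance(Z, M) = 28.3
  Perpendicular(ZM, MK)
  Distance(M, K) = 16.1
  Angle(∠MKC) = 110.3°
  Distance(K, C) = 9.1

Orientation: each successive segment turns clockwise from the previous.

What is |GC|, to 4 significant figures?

23.00

L is at the origin; LG runs at 108.6° with length 13.6, so G = (-4.338, 12.89). ∠LGB = 129.8° gives GB at 58.40° from the x-axis; with |GB| = 14.5, B = (3.260, 25.24). GB is perpendicular to BZ, so BZ runs at -31.60°; with |BZ| = 23.8, Z = (23.53, 12.77). ∠BZM = 124.6° gives ZM at -87.00° from the x-axis; with |ZM| = 28.3, M = (25.01, -15.49). ZM ⟂ MK, so MK runs at -177.0°; with |MK| = 16.1, K = (8.934, -16.33). ∠MKC = 110.3° gives KC at 113.3° from the x-axis; with |KC| = 9.1, C = (5.335, -7.977). Then |GC| = |C − G| = 23.00.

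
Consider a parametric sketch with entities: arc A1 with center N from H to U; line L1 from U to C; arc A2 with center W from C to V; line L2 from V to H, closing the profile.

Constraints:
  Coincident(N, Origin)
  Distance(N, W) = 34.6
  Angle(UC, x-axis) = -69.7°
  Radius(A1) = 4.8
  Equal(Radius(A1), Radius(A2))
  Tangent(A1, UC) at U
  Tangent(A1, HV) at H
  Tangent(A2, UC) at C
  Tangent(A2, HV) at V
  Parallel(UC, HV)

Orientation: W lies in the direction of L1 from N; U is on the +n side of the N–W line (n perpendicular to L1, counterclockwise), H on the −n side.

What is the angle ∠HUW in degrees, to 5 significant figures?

82.102°

N is at the origin and W lies 34.6 along u from N, so W = 34.6·u = (12.004, -32.451). Tangency of A1 to both parallel lines with radius 4.8 puts U and H at N ± 4.8·n: U = (4.5019, 1.6653), H = (-4.5019, -1.6653). Then cos ∠HUW = UH·UW / (|UH||UW|), giving 82.102°.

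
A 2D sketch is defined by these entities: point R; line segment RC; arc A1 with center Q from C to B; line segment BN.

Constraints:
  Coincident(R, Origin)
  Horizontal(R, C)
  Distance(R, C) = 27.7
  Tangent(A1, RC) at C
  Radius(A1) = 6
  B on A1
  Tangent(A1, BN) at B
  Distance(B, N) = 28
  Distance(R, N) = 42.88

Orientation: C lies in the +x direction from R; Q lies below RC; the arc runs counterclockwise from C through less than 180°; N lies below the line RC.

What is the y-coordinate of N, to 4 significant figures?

-34.54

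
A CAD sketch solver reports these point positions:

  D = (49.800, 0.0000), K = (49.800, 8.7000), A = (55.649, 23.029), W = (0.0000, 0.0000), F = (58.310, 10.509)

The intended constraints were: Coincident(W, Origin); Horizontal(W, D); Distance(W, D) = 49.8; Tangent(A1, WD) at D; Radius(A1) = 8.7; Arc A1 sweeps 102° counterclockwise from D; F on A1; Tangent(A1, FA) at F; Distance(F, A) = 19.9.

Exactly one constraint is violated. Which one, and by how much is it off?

Distance(F, A) = 19.9 — off by 7.10.

W = (0.00, 0.00) ✓; W.y = 0.00, D.y = 0.00 ✓; |WD| = 49.80 ✓; ∠(KD, DW) = 90.00° ✓; |KD| = 8.700 ✓; bearing(K→F) − bearing(K→D) = 102.0° ✓; |KF| = 8.700 ✓; ∠(KF, FA) = 90.00° ✓; |FA| = 12.80 ✗.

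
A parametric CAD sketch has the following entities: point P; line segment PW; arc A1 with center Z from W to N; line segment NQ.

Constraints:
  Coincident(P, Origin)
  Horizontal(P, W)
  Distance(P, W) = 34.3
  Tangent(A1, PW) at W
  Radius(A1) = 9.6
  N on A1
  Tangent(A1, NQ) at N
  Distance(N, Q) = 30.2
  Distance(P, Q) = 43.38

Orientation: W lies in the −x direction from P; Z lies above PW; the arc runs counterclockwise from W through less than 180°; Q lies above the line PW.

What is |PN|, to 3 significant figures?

26.1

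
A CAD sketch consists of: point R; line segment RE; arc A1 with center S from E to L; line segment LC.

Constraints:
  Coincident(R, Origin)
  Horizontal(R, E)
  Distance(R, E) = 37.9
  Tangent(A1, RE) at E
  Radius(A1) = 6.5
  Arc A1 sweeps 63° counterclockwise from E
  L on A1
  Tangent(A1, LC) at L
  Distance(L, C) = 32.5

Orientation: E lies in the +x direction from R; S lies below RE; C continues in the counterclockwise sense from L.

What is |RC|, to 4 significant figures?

36.85

R is at the origin; RE is horizontal with |RE| = 37.9 and E on the +x side, so E = (37.90, 0.000). Since A1 is tangent to RE there, SE ⟂ RE, so S = E + (0, -6.5) = (37.90, -6.500). On A1, E sits at bearing 90° from S; a 63° counterclockwise sweep puts L at bearing 153°, so L = S + 6.5·(cos 153°, sin 153°) = (32.11, -3.549). The tangent condition forces SL to be normal to LC, so LC runs along (−sin 153°, cos 153°); with |LC| = 32.5, C = (17.35, -32.51). Then |RC| = |C − R| = 36.85.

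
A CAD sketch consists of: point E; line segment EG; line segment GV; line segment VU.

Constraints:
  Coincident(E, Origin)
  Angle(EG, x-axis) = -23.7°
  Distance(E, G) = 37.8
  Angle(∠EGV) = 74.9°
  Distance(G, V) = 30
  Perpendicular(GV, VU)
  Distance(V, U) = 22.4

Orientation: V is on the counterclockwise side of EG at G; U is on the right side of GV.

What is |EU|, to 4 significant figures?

62.25

∠EGV = 74.9°, so GV runs at -23.7° + (180° − 74.9°) = 81.40° from the x-axis; with |GV| = 30.0, V = G + 30.0·(cos 81.40°, sin 81.40°) = (39.10, 14.47). The perpendicularity gives VU at right angles to GV; with |VU| = 22.4 on the right of GV, U = V + 22.4·(0.9888, -0.1495) = (61.25, 11.12). Then |EU| = |U − E| = 62.25.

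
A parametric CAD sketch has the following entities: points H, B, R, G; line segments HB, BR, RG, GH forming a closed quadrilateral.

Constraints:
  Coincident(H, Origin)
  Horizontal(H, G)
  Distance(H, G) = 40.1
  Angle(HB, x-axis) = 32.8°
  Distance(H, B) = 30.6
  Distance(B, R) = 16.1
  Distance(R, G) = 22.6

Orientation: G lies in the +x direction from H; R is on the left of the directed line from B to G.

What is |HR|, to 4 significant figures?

46.51

Checks: |BR| = 16.10 ✓; |RG| = 22.60 ✓.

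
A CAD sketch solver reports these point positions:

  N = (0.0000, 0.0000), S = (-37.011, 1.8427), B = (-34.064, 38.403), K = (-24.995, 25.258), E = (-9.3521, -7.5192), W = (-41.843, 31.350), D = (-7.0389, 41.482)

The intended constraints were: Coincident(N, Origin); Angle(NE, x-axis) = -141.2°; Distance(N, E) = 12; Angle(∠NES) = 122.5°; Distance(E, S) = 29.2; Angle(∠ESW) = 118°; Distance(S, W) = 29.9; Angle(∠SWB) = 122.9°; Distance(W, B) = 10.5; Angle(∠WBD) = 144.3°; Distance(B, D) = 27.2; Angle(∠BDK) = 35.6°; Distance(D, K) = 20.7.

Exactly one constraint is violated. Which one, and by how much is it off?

Distance(D, K) = 20.7 — off by 3.50.

N = (0.00, 0.00) ✓; NE at -141.2° ✓; |NE| = 12.00 ✓; ∠NES = 122.5° ✓; |ES| = 29.20 ✓; ∠ESW = 118.0° ✓; |SW| = 29.90 ✓; ∠SWB = 122.9° ✓; |WB| = 10.50 ✓; ∠WBD = 144.3° ✓; |BD| = 27.20 ✓; ∠BDK = 35.60° ✓; |DK| = 24.20 ✗.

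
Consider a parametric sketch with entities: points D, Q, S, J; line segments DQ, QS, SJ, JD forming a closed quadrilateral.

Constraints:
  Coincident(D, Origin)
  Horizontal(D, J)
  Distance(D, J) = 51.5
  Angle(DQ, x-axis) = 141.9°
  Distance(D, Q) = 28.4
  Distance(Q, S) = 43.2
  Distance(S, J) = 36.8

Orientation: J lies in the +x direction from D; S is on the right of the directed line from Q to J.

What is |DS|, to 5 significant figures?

15.548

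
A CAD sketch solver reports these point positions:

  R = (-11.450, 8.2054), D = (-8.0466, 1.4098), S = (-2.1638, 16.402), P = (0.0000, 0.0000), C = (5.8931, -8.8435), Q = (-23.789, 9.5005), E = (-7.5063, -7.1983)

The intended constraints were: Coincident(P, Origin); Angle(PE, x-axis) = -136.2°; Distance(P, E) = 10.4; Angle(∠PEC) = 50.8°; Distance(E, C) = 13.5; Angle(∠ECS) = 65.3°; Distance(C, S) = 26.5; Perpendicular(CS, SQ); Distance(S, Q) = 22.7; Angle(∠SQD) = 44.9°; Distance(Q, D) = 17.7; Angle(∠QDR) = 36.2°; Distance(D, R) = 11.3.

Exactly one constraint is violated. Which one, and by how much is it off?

Distance(D, R) = 11.3 — off by 3.70.

P = (0.00, 0.00) ✓; PE at -136.2° ✓; |PE| = 10.40 ✓; ∠PEC = 50.80° ✓; |EC| = 13.50 ✓; ∠ECS = 65.30° ✓; |CS| = 26.50 ✓; ∠(CS, SQ) = 90.00° ✓; |SQ| = 22.70 ✓; ∠SQD = 44.90° ✓; |QD| = 17.70 ✓; ∠QDR = 36.20° ✓; |DR| = 7.600 ✗.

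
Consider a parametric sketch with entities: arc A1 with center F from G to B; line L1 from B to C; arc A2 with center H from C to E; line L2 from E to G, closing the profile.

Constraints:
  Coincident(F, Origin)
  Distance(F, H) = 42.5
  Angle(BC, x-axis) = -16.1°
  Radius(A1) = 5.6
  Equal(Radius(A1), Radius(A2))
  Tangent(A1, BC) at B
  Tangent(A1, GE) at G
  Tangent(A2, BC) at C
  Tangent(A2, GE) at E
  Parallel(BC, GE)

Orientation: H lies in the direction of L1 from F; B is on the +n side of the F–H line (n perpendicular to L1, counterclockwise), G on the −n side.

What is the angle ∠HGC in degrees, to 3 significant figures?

7.26°

The slot axis is L1's direction at -16.1°, so u = (cos -16.1°, sin -16.1°) = (0.961, -0.277) and n = (−sin -16.1°, cos -16.1°) = (0.277, 0.961). F is at the origin and H lies 42.5 along u from F, so H = 42.5·u = (40.8, -11.8). Tangency of A1 to both parallel lines with radius 5.6 puts B and G at F ± 5.6·n: B = (1.55, 5.38), G = (-1.55, -5.38). Equal radii place C and E the same way about H: C = H + 5.6·n = (42.4, -6.41), E = H − 5.6·n = (39.3, -17.2). Then cos ∠HGC = GH·GC / (|GH||GC|), giving 7.26°.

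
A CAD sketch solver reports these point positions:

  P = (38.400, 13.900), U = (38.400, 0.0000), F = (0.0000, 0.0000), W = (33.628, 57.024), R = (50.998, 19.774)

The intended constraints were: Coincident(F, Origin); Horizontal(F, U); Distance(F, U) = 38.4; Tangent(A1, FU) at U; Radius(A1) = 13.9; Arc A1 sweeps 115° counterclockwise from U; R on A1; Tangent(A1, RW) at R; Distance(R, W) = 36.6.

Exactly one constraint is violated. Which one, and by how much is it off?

Distance(R, W) = 36.6 — off by 4.50.

F = (0.00, 0.00) ✓; F.y = 0.00, U.y = 0.00 ✓; |FU| = 38.40 ✓; ∠(PU, UF) = 90.00° ✓; |PU| = 13.90 ✓; bearing(P→R) − bearing(P→U) = 115.0° ✓; |PR| = 13.90 ✓; ∠(PR, RW) = 90.00° ✓; |RW| = 41.10 ✗.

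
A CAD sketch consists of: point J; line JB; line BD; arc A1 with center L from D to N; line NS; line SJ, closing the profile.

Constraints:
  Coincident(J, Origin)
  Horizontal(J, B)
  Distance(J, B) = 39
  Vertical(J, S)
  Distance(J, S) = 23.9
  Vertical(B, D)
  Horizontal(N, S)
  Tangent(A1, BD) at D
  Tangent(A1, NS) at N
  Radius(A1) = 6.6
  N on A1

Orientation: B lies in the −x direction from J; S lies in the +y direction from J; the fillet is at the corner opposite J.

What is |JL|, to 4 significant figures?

36.73

J is at the origin; JB is horizontal with |JB| = 39.0 and B on the −x side, so B = (-39.00, 0.000). J and S share the same x with |JS| = 23.9 and S on the +y side, so S = (0.000, 23.90). The virtual corner opposite J is at (-39.00, 23.90). Tangency of A1 to BD means the radius LD is perpendicular to BD and A1 meets NS tangentially, so LN is at right angles to NS, with radius 6.6, so the center L sits 6.6 in from both sides at L = (-32.40, 17.30). Then |JL| = |L − J| = 36.73.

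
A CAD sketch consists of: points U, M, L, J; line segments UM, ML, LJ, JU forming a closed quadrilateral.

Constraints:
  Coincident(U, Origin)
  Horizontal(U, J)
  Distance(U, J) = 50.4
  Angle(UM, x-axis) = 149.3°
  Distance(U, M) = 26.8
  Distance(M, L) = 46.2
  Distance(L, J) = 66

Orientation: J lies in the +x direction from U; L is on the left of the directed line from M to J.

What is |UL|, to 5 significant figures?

49.662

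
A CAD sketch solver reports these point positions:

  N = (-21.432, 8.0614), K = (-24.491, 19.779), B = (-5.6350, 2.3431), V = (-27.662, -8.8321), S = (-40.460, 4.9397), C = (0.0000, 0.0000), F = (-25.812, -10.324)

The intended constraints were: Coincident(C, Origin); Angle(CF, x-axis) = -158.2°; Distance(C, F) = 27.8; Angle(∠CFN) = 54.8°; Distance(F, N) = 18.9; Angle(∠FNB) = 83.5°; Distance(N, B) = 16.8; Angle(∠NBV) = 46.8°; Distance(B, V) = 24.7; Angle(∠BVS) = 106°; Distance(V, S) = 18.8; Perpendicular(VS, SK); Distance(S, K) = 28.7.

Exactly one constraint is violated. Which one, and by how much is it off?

Distance(S, K) = 28.7 — off by 6.90.

C = (0.00, 0.00) ✓; CF at -158.2° ✓; |CF| = 27.80 ✓; ∠CFN = 54.80° ✓; |FN| = 18.90 ✓; ∠FNB = 83.50° ✓; |NB| = 16.80 ✓; ∠NBV = 46.80° ✓; |BV| = 24.70 ✓; ∠BVS = 106.0° ✓; |VS| = 18.80 ✓; ∠(VS, SK) = 90.00° ✓; |SK| = 21.80 ✗.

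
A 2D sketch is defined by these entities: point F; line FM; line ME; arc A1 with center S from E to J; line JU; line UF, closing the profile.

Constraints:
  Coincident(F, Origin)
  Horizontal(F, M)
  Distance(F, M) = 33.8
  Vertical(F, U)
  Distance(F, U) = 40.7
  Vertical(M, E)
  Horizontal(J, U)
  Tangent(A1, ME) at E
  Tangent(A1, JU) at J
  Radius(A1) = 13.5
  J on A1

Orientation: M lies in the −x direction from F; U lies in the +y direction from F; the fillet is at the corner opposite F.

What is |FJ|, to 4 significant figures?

45.48

F is at the origin; F and M share the same y with |FM| = 33.8 and M on the −x side, so M = (-33.80, 0.000). FU is vertical with |FU| = 40.7 and U on the +y side, so U = (0.000, 40.70). The virtual corner opposite F is at (-33.80, 40.70). Since A1 is tangent to ME there, SE ⟂ ME and since A1 is tangent to JU there, SJ ⟂ JU, with radius 13.5, so the center S sits 13.5 in from both sides at S = (-20.30, 27.20). That places the tangent points at E = (-33.80, 27.20) on ME and J = (-20.30, 40.70) on JU. Then |FJ| = |J − F| = 45.48.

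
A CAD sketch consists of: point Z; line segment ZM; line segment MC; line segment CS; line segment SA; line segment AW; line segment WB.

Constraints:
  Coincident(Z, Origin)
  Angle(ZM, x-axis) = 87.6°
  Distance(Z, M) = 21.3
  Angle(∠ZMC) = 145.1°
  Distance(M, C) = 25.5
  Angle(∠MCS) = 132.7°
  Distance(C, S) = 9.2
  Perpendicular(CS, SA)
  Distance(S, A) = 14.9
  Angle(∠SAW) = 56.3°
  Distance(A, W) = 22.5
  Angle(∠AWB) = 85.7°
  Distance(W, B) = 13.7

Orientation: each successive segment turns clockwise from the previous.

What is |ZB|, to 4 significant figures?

51.87

Z is at the origin; ZM runs at 87.6° with length 21.3, so M = (0.8920, 21.28). ∠ZMC = 145.1° gives MC at 52.70° from the x-axis; with |MC| = 25.5, C = (16.34, 41.57). ∠MCS = 132.7° gives CS at 5.400° from the x-axis; with |CS| = 9.2, S = (25.50, 42.43). The perpendicularity gives SA at right angles to CS, so SA runs at -84.60°; with |SA| = 14.9, A = (26.91, 27.60). ∠SAW = 56.3° gives AW at 151.7° from the x-axis; with |AW| = 22.5, W = (7.095, 38.26). ∠AWB = 85.7° gives WB at 57.40° from the x-axis; with |WB| = 13.7, B = (14.48, 49.81). Then |ZB| = |B − Z| = 51.87.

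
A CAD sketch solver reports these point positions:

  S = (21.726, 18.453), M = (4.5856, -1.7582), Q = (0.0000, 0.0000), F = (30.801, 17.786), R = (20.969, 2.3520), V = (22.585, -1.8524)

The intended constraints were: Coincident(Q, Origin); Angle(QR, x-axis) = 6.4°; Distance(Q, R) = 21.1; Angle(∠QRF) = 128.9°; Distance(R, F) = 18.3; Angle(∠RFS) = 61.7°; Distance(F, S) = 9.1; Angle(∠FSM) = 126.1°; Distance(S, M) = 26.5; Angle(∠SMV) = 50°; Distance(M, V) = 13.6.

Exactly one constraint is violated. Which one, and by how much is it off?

Distance(M, V) = 13.6 — off by 4.40.

Q = (0.00, 0.00) ✓; QR at 6.400° ✓; |QR| = 21.10 ✓; ∠QRF = 128.9° ✓; |RF| = 18.30 ✓; ∠RFS = 61.71° ✓; |FS| = 9.099 ✓; ∠FSM = 126.1° ✓; |SM| = 26.50 ✓; ∠SMV = 50.00° ✓; |MV| = 18.00 ✗.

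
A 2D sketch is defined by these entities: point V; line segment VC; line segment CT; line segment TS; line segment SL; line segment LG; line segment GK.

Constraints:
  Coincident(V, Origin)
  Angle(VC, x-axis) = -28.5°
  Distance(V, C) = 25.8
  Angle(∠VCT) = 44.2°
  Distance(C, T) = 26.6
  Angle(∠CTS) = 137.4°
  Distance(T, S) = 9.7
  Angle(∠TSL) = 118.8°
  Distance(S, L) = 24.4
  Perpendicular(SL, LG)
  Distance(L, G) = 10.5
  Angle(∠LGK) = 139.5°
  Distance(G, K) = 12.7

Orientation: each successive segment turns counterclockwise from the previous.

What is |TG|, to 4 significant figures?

29.14

V is at the origin; VC runs at -28.5° with length 25.8, so C = (22.67, -12.31). ∠VCT = 44.2° gives CT at 107.3° from the x-axis; with |CT| = 26.6, T = (14.76, 13.09). ∠CTS = 137.4° gives TS at 149.9° from the x-axis; with |TS| = 9.7, S = (6.371, 17.95). ∠TSL = 118.8° gives SL at -148.9° from the x-axis; with |SL| = 24.4, L = (-14.52, 5.347). The perpendicularity gives LG at right angles to SL, so LG runs at -58.90°; with |LG| = 10.5, G = (-9.098, -3.644). Then |TG| = |G − T| = 29.14.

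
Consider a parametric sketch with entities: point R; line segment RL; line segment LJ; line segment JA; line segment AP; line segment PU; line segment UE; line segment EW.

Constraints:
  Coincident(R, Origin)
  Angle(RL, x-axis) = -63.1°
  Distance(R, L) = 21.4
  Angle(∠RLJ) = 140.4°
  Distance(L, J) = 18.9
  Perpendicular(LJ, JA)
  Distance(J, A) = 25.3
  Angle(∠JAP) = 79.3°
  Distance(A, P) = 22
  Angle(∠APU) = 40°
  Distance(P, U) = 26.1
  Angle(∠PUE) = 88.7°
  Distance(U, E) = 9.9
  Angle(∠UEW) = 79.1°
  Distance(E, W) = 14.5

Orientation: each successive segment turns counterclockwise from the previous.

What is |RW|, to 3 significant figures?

28.4

R is at the origin; RL runs at -63.1° with length 21.4, so L = (9.68, -19.1). ∠RLJ = 140.4° gives LJ at -23.5° from the x-axis; with |LJ| = 18.9, J = (27.0, -26.6). The perpendicularity gives JA at right angles to LJ, so JA runs at 66.5°; with |JA| = 25.3, A = (37.1, -3.42). ∠JAP = 79.3° gives AP at 167° from the x-axis; with |AP| = 22.0, P = (15.6, 1.45). ∠APU = 40.0° gives PU at -52.8° from the x-axis; with |PU| = 26.1, U = (31.4, -19.3). ∠PUE = 88.7° gives UE at 38.5° from the x-axis; with |UE| = 9.9, E = (39.2, -13.2). ∠UEW = 79.1° gives EW at 139° from the x-axis; with |EW| = 14.5, W = (28.2, -3.74). Then |RW| = |W − R| = 28.4.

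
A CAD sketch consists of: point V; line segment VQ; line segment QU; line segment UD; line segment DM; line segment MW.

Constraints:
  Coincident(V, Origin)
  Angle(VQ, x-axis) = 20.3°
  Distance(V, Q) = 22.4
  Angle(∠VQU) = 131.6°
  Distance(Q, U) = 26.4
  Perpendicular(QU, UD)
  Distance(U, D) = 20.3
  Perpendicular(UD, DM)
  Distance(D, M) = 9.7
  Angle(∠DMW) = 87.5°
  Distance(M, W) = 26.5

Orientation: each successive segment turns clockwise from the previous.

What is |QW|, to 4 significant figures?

18.89

V is at the origin; VQ runs at 20.3° with length 22.4, so Q = (21.01, 7.771). ∠VQU = 131.6° gives QU at -28.10° from the x-axis; with |QU| = 26.4, U = (44.30, -4.663). QU is perpendicular to UD, so UD runs at -118.1°; with |UD| = 20.3, D = (34.74, -22.57). The perpendicularity gives DM at right angles to UD, so DM runs at 151.9°; with |DM| = 9.7, M = (26.18, -18.00). ∠DMW = 87.5° gives MW at 59.40° from the x-axis; with |MW| = 26.5, W = (39.67, 4.808). Then |QW| = |W − Q| = 18.89.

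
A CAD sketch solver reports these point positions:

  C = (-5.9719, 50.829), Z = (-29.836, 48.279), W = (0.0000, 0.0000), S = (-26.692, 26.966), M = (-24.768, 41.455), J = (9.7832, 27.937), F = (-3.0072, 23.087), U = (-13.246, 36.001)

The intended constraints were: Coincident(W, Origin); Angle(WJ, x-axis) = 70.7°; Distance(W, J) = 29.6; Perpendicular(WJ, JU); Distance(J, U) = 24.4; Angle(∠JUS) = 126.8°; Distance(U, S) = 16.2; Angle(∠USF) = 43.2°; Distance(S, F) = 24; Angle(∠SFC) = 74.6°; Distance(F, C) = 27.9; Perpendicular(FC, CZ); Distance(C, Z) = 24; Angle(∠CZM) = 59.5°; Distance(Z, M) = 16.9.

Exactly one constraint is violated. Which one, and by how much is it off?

Distance(Z, M) = 16.9 — off by 8.40.

W = (0.00, 0.00) ✓; WJ at 70.70° ✓; |WJ| = 29.60 ✓; ∠(WJ, JU) = 90.00° ✓; |JU| = 24.40 ✓; ∠JUS = 126.8° ✓; |US| = 16.20 ✓; ∠USF = 43.20° ✓; |SF| = 24.00 ✓; ∠SFC = 74.60° ✓; |FC| = 27.90 ✓; ∠(FC, CZ) = 90.00° ✓; |CZ| = 24.00 ✓; ∠CZM = 59.50° ✓; |ZM| = 8.500 ✗.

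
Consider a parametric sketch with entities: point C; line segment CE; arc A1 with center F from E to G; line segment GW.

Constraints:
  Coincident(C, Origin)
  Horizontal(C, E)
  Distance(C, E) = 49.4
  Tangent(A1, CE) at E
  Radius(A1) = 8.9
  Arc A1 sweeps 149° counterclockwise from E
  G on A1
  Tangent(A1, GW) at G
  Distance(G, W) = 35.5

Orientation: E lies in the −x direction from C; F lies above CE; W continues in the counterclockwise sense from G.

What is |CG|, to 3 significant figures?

47.8

C is at the origin; C and E share the same y with |CE| = 49.4 and E on the −x side, so E = (-49.4, 0.00). Tangency of A1 to CE means the radius FE is perpendicular to CE, so F = E + (0, 8.9) = (-49.4, 8.90). On A1, E sits at bearing -90° from F; a 149° counterclockwise sweep puts G at bearing 59°, so G = F + 8.9·(cos 59°, sin 59°) = (-44.8, 16.5). Then |CG| = |G − C| = 47.8.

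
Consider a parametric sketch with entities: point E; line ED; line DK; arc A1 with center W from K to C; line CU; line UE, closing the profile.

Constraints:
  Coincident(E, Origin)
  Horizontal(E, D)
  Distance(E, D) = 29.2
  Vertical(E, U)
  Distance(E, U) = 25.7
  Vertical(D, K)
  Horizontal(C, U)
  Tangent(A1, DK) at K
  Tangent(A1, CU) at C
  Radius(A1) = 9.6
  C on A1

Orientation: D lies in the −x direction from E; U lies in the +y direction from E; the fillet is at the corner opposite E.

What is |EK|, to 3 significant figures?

33.3

The virtual corner opposite E is at (-29.2, 25.7). Tangency of A1 to DK means the radius WK is perpendicular to DK and the tangent condition forces WC to be normal to CU, with radius 9.6, so the center W sits 9.6 in from both sides at W = (-19.6, 16.1). That places the tangent points at K = (-29.2, 16.1) on DK and C = (-19.6, 25.7) on CU. Then |EK| = |K − E| = 33.3.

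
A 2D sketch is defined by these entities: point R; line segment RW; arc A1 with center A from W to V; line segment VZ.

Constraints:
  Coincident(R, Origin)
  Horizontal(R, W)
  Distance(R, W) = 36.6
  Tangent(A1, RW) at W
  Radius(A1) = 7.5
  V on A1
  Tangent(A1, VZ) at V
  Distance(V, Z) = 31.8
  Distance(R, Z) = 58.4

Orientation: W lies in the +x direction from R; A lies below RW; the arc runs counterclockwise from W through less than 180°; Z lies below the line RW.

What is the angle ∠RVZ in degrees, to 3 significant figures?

134°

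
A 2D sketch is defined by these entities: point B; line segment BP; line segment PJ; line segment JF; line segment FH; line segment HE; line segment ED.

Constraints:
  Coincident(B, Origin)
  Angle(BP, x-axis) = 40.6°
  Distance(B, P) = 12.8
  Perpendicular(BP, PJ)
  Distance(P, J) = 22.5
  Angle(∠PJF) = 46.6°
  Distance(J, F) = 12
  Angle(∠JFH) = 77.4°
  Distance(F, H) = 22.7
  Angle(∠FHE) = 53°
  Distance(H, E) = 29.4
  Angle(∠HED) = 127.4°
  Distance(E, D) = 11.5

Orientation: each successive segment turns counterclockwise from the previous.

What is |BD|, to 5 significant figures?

39.257

B is at the origin; BP runs at 40.6° with length 12.8, so P = (9.7187, 8.3299). BP ⟂ PJ, so PJ runs at 130.60°; with |PJ| = 22.5, J = (-4.9237, 25.414). ∠PJF = 46.6° gives JF at -96.000° from the x-axis; with |JF| = 12.0, F = (-6.1781, 13.479). ∠JFH = 77.4° gives FH at 6.6000° from the x-axis; with |FH| = 22.7, H = (16.371, 16.088). ∠FHE = 53.0° gives HE at 133.60° from the x-axis; with |HE| = 29.4, E = (-3.9033, 37.379). ∠HED = 127.4° gives ED at -173.80° from the x-axis; with |ED| = 11.5, D = (-15.336, 36.137). Then |BD| = |D − B| = 39.257.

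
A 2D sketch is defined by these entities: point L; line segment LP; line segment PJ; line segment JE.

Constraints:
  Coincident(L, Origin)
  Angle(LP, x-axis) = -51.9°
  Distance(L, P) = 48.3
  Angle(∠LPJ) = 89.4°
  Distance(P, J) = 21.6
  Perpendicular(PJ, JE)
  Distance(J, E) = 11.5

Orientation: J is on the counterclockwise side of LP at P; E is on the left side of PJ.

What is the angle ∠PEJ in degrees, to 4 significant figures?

61.97°

∠LPJ = 89.4°, so PJ runs at -51.9° + (180° − 89.4°) = 38.70° from the x-axis; with |PJ| = 21.6, J = P + 21.6·(cos 38.70°, sin 38.70°) = (46.66, -24.50). PJ is perpendicular to JE; with |JE| = 11.5 on the left of PJ, E = J + 11.5·(-0.6252, 0.7804) = (39.47, -15.53). Then cos ∠PEJ = EP·EJ / (|EP||EJ|), giving 61.97°.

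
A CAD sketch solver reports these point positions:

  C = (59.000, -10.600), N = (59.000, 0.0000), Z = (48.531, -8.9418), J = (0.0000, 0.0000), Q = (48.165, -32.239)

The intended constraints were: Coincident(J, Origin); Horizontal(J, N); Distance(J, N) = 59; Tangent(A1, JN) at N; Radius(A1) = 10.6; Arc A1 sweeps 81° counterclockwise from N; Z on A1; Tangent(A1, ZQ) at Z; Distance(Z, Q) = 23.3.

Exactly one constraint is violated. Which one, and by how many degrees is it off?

Tangent(A1, ZQ) at Z — off by 8.10°.

J = (0.00, 0.00) ✓; J.y = 0.00, N.y = 0.00 ✓; |JN| = 59.00 ✓; ∠(CN, NJ) = 90.00° ✓; |CN| = 10.60 ✓; bearing(C→Z) − bearing(C→N) = 81.00° ✓; |CZ| = 10.60 ✓; ∠(CZ, ZQ) = 81.90° ✗; |ZQ| = 23.30 ✓.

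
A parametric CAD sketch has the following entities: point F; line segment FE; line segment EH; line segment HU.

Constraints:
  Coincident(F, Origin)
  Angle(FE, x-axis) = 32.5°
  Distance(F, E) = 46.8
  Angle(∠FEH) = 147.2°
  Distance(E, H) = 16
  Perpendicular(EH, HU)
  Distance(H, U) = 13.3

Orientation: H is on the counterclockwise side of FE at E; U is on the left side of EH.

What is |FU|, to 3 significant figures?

56.6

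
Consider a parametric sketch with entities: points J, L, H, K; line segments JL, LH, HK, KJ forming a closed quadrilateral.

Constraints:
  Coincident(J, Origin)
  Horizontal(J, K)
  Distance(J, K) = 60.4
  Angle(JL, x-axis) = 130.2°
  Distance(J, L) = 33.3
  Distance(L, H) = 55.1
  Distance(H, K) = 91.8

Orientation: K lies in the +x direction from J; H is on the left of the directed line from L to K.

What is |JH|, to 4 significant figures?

73.71

Checks: J.y = 0.00, K.y = 0.00 ✓; |LH| = 55.10 ✓; |HK| = 91.80 ✓.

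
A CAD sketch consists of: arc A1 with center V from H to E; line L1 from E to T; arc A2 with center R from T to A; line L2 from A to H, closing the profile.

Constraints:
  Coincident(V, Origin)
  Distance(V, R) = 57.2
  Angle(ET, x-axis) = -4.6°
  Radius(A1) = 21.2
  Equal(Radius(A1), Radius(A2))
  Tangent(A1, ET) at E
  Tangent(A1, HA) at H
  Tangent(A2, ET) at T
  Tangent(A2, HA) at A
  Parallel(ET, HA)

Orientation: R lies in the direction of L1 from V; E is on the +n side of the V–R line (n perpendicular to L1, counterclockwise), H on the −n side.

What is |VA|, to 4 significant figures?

61.00

Tangency of A1 to both parallel lines with radius 21.2 puts E and H at V ± 21.2·n: E = (1.700, 21.13), H = (-1.700, -21.13). Equal radii place T and A the same way about R: T = R + 21.2·n = (58.72, 16.54), A = R − 21.2·n = (55.32, -25.72). Then |VA| = |A − V| = 61.00.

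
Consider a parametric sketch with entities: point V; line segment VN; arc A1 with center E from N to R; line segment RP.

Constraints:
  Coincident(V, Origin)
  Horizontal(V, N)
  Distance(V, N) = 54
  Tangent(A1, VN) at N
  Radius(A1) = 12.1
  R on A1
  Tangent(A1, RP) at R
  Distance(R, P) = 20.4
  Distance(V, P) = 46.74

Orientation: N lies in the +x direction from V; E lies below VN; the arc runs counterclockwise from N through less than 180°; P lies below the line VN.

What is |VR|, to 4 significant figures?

43.26

Checks: |EN| = 12.10 ✓; |ER| = 12.10 ✓; ∠(ER, RP) = 90.00° ✓; |RP| = 20.40 ✓; |VP| = 46.74 ✓.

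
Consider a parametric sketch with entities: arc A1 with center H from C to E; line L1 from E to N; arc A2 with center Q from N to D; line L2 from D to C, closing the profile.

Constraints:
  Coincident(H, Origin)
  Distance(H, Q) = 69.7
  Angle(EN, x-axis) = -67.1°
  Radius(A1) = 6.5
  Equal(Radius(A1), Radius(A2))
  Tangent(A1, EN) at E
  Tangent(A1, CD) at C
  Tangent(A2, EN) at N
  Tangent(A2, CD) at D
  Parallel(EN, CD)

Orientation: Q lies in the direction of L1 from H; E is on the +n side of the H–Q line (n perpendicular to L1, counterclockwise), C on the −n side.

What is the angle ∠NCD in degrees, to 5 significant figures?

10.565°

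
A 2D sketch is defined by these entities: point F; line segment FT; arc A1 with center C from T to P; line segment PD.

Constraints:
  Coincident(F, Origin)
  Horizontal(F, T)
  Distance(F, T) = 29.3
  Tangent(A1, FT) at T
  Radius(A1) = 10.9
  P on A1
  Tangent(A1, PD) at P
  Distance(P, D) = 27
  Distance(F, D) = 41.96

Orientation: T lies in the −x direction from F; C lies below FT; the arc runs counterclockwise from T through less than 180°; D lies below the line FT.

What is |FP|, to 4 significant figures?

41.46

F is at the origin; FT is horizontal with |FT| = 29.3 and T on the −x side, so T = (-29.30, 0.000). A1 meets FT tangentially, so CT is at right angles to FT, so C = T + (0, -10.9) = (-29.30, -10.90). Since CP ⟂ PD (tangency), |CD| = √(10.9² + 27.0²) = 29.12 regardless of where P sits on A1. So D lies on both circle(F, 41.96) and circle(C, 29.12); the below-FT intersection is D = (-18.19, -37.81). P is the foot of the tangent from D: P = (-37.09, -18.53).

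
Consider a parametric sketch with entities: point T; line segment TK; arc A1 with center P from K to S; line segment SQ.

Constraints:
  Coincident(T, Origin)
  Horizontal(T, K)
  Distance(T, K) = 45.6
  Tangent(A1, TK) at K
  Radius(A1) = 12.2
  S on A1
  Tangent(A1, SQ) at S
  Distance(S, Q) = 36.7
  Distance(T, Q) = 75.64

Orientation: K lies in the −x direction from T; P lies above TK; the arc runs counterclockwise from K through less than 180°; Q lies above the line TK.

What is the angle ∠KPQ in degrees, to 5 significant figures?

161.81°

T is at the origin; TK is horizontal with |TK| = 45.6 and K on the −x side, so K = (-45.600, 0.0000). The tangent condition forces PK to be normal to TK, so P = K + (0, 12.2) = (-45.600, 12.200). Since PS ⟂ SQ (tangency), |PQ| = √(12.2² + 36.7²) = 38.675 regardless of where S sits on A1. So Q lies on both circle(T, 75.64) and circle(P, 38.675); the above-TK intersection is Q = (-57.672, 48.942). S is the foot of the tangent from Q: S = (-35.803, 19.470).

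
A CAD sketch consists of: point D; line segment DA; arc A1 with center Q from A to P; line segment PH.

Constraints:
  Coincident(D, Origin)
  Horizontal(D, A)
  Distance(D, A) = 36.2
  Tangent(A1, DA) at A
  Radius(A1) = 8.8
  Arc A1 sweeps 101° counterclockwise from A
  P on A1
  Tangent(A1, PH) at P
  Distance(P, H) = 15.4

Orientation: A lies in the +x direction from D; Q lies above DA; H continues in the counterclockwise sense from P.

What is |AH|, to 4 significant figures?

26.22

On A1, A sits at bearing -90° from Q; a 101° counterclockwise sweep puts P at bearing 11°, so P = Q + 8.8·(cos 11°, sin 11°) = (44.84, 10.48). A1 meets PH tangentially, so QP is at right angles to PH, so PH runs along (−sin 11°, cos 11°); with |PH| = 15.4, H = (41.90, 25.60). Then |AH| = |H − A| = 26.22.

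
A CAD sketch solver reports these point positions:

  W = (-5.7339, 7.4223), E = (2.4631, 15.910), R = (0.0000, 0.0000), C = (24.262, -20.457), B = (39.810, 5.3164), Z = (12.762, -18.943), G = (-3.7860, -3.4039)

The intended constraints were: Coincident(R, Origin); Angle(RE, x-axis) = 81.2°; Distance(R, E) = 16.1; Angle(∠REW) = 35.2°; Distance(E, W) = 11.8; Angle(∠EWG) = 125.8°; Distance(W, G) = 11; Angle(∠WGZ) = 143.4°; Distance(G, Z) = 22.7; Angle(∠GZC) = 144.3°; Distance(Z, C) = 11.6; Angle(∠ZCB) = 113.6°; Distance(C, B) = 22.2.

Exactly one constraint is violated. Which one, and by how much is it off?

Distance(C, B) = 22.2 — off by 7.90.

R = (0.00, 0.00) ✓; RE at 81.20° ✓; |RE| = 16.10 ✓; ∠REW = 35.20° ✓; |EW| = 11.80 ✓; ∠EWG = 125.8° ✓; |WG| = 11.00 ✓; ∠WGZ = 143.4° ✓; |GZ| = 22.70 ✓; ∠GZC = 144.3° ✓; |ZC| = 11.60 ✓; ∠ZCB = 113.6° ✓; |CB| = 30.10 ✗.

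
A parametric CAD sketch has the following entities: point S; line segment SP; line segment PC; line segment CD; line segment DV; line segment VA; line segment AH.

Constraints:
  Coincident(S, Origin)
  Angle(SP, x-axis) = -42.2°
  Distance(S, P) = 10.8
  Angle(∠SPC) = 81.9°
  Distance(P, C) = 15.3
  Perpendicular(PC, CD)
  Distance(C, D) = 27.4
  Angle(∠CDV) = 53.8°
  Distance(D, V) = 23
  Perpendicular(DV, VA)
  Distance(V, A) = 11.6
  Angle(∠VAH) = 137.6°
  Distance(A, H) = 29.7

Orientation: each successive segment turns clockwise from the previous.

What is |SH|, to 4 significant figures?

33.45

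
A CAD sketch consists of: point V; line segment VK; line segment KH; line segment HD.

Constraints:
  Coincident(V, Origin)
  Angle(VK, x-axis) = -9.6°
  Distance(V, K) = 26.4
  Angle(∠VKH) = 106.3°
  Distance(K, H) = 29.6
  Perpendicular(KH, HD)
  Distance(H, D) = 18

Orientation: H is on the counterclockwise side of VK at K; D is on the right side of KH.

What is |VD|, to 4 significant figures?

56.99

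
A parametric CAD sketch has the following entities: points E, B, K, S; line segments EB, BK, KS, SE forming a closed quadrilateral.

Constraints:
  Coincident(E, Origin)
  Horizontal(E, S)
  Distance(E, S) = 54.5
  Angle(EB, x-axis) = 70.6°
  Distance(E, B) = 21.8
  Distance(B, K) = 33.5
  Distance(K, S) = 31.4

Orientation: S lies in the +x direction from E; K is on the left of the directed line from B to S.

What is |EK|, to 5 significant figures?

48.680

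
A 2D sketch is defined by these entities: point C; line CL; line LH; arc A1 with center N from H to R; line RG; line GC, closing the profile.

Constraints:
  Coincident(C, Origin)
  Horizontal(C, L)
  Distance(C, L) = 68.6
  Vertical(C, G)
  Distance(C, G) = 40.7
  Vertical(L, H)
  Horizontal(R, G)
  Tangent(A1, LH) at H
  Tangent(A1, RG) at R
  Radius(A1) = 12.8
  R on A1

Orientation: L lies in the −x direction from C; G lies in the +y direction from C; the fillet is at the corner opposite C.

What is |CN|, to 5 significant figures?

62.386

C and G share the same x with |CG| = 40.7 and G on the +y side, so G = (0.0000, 40.700). The virtual corner opposite C is at (-68.600, 40.700). The tangent condition forces NH to be normal to LH and A1 meets RG tangentially, so NR is at right angles to RG, with radius 12.8, so the center N sits 12.8 in from both sides at N = (-55.800, 27.900). Then |CN| = |N − C| = 62.386.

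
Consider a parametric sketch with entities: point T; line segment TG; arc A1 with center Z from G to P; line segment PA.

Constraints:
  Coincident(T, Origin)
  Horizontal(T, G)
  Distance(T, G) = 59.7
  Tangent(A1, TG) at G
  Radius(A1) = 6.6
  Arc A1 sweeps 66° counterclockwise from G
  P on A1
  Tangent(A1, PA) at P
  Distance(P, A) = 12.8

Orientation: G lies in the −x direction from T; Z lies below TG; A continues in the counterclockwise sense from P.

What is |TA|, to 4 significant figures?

72.63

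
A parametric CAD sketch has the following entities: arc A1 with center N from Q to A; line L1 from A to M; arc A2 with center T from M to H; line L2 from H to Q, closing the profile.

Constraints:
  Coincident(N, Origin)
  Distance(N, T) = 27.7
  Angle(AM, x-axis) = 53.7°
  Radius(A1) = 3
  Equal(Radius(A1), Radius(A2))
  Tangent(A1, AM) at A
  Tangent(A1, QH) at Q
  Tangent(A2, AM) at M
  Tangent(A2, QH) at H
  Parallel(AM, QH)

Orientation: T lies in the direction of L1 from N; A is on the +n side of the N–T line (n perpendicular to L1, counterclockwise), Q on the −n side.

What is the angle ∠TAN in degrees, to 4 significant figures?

83.82°

N is at the origin and T lies 27.7 along u from N, so T = 27.7·u = (16.40, 22.32). Tangency of A1 to both parallel lines with radius 3.0 puts A and Q at N ± 3.0·n: A = (-2.418, 1.776), Q = (2.418, -1.776). Then cos ∠TAN = AT·AN / (|AT||AN|), giving 83.82°.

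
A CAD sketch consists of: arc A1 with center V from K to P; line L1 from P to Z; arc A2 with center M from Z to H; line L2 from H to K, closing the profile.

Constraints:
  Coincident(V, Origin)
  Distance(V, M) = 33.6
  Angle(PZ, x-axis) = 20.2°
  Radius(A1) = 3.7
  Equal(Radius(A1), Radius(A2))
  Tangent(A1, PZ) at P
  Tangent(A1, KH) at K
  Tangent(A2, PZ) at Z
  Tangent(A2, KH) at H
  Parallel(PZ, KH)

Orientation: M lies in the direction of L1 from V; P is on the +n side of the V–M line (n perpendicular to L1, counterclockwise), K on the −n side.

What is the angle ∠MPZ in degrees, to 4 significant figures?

6.284°

The slot axis is L1's direction at 20.2°, so u = (cos 20.2°, sin 20.2°) = (0.9385, 0.3453) and n = (−sin 20.2°, cos 20.2°) = (-0.3453, 0.9385). V is at the origin and M lies 33.6 along u from V, so M = 33.6·u = (31.53, 11.60). Tangency of A1 to both parallel lines with radius 3.7 puts P and K at V ± 3.7·n: P = (-1.278, 3.472), K = (1.278, -3.472). Equal radii place Z and H the same way about M: Z = M + 3.7·n = (30.26, 15.07), H = M − 3.7·n = (32.81, 8.130). Then cos ∠MPZ = PM·PZ / (|PM||PZ|), giving 6.284°.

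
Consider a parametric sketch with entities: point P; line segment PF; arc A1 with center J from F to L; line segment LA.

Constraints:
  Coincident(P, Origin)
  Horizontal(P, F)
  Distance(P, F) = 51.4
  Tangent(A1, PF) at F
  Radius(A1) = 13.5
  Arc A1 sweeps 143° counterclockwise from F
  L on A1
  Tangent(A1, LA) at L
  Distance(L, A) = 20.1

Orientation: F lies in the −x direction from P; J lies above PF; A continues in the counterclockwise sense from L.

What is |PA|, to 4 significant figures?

69.59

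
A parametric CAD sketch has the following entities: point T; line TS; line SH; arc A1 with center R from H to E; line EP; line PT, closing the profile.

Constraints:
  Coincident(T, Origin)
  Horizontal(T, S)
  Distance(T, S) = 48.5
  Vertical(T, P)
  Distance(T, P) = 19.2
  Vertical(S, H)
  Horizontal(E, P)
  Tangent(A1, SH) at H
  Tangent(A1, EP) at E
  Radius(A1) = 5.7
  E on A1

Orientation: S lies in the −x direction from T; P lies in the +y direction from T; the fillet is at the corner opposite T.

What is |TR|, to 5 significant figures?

44.879

T is at the origin; TS is horizontal with |TS| = 48.5 and S on the −x side, so S = (-48.500, 0.0000). T and P share the same x with |TP| = 19.2 and P on the +y side, so P = (0.0000, 19.200). The virtual corner opposite T is at (-48.500, 19.200). The tangent condition forces RH to be normal to SH and the tangent condition forces RE to be normal to EP, with radius 5.7, so the center R sits 5.7 in from both sides at R = (-42.800, 13.500). Then |TR| = |R − T| = 44.879.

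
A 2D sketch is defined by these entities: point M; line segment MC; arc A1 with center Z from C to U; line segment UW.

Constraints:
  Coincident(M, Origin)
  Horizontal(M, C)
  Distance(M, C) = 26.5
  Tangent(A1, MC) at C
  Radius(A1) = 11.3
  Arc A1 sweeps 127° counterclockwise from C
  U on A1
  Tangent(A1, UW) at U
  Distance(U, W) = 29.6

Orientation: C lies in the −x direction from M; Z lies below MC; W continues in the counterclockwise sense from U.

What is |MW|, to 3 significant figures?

45.3

On A1, C sits at bearing 90° from Z; a 127° counterclockwise sweep puts U at bearing 217°, so U = Z + 11.3·(cos 217°, sin 217°) = (-35.5, -18.1). The tangent condition forces ZU to be normal to UW, so UW runs along (−sin 217°, cos 217°); with |UW| = 29.6, W = (-17.7, -41.7). Then |MW| = |W − M| = 45.3.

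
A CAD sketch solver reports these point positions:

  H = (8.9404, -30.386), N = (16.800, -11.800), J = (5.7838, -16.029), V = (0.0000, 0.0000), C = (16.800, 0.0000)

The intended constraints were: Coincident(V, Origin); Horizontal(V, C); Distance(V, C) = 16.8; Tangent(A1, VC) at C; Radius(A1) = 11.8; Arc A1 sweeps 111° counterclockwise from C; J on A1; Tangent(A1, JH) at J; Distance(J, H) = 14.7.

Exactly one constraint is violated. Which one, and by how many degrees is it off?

Tangent(A1, JH) at J — off by 8.60°.

V = (0.00, 0.00) ✓; V.y = 0.00, C.y = 0.00 ✓; |VC| = 16.80 ✓; ∠(NC, CV) = 90.00° ✓; |NC| = 11.80 ✓; bearing(N→J) − bearing(N→C) = 111.0° ✓; |NJ| = 11.80 ✓; ∠(NJ, JH) = 98.60° ✗; |JH| = 14.70 ✓.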